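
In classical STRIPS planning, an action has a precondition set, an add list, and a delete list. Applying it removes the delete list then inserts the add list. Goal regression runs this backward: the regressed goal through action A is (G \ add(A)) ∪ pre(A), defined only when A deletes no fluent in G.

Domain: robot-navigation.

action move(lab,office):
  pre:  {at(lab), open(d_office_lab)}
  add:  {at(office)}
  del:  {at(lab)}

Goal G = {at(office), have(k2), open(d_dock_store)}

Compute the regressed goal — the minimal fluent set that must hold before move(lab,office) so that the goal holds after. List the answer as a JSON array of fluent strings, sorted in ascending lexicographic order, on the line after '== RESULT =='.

Compute (G \ add) ∪ pre:
  G ∩ del = {}  (empty — regression defined)
  G \ add = {at(office), have(k2), open(d_dock_store)} \ {at(office)} = {have(k2), open(d_dock_store)}
  ∪ pre   = {have(k2), open(d_dock_store)} ∪ {at(lab), open(d_office_lab)}
          = {at(lab), have(k2), open(d_dock_store), open(d_office_lab)}

== RESULT ==
["at(lab)", "have(k2)", "open(d_dock_store)", "open(d_office_lab)"]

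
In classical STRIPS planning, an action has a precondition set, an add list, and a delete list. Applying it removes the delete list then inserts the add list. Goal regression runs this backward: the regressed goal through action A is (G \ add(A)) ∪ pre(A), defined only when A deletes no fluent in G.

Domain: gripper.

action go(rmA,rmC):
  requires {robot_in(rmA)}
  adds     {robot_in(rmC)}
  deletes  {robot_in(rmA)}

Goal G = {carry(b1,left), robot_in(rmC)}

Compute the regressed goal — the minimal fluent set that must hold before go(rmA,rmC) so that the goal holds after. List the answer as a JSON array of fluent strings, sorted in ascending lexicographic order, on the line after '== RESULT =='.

Compute (G \ add) ∪ pre:
  G ∩ del = {}  (empty — regression defined)
  G \ add = {carry(b1,left), robot_in(rmC)} \ {robot_in(rmC)} = {carry(b1,left)}
  ∪ pre   = {carry(b1,left)} ∪ {robot_in(rmA)}
          = {carry(b1,left), robot_in(rmA)}

== RESULT ==
["carry(b1,left)", "robot_in(rmA)"]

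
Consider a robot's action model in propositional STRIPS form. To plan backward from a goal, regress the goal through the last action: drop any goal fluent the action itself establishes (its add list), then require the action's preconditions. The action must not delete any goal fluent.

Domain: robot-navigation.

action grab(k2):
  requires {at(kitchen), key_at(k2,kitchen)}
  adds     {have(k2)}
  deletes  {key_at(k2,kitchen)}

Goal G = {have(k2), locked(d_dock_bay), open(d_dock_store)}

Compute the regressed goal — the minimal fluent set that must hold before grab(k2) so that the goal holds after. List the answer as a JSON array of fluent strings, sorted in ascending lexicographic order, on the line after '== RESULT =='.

Compute (G \ add) ∪ pre:
  G ∩ del = {}  (empty — regression defined)
  G \ add = {have(k2), locked(d_dock_bay), open(d_dock_store)} \ {have(k2)} = {locked(d_dock_bay), open(d_dock_store)}
  ∪ pre   = {locked(d_dock_bay), open(d_dock_store)} ∪ {at(kitchen), key_at(k2,kitchen)}
          = {at(kitchen), key_at(k2,kitchen), locked(d_dock_bay), open(d_dock_store)}

== RESULT ==
["at(kitchen)", "key_at(k2,kitchen)", "locked(d_dock_bay)", "open(d_dock_store)"]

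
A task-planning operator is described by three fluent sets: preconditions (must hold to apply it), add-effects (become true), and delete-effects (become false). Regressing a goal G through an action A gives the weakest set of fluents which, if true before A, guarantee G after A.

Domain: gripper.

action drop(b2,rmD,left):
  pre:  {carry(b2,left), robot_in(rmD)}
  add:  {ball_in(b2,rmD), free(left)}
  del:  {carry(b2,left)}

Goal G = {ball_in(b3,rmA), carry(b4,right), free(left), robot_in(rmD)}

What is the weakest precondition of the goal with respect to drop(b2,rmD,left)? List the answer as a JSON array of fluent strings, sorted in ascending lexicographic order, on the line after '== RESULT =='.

Compute (G \ add) ∪ pre:
  G ∩ del = {}  (empty — regression defined)
  G \ add = {ball_in(b3,rmA), carry(b4,right), free(left), robot_in(rmD)} \ {ball_in(b2,rmD), free(left)} = {ball_in(b3,rmA), carry(b4,right), robot_in(rmD)}
  ∪ pre   = {ball_in(b3,rmA), carry(b4,right), robot_in(rmD)} ∪ {carry(b2,left), robot_in(rmD)}
          = {ball_in(b3,rmA), carry(b2,left), carry(b4,right), robot_in(rmD)}

== RESULT ==
["ball_in(b3,rmA)", "carry(b2,left)", "carry(b4,right)", "robot_in(rmD)"]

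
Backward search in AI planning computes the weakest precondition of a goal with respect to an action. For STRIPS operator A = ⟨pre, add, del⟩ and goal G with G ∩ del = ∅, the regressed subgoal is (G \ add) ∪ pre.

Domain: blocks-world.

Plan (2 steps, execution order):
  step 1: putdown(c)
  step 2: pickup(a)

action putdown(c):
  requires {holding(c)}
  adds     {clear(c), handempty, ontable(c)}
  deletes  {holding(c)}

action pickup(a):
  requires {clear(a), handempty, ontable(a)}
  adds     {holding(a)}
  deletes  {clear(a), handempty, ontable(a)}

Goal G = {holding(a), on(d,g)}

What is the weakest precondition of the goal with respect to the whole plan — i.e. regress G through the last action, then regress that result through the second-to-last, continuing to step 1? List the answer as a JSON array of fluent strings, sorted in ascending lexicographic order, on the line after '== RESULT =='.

Regress step by step:
  through step 2 (pickup(a)): drop {holding(a)}, keep {on(d,g)}, require {clear(a), handempty, ontable(a)}
    → {clear(a), handempty, on(d,g), ontable(a)}
  through step 1 (putdown(c)): drop {handempty}, keep {clear(a), on(d,g), ontable(a)}, require {holding(c)}
    → {clear(a), holding(c), on(d,g), ontable(a)}

== RESULT ==
["clear(a)", "holding(c)", "on(d,g)", "ontable(a)"]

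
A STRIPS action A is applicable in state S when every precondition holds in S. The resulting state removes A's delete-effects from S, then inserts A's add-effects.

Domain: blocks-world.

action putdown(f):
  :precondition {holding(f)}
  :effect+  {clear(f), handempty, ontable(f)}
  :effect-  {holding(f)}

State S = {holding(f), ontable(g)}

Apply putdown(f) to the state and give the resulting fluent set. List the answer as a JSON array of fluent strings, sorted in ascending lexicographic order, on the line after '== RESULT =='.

Compute (S \ del) ∪ add:
  pre ⊆ S: {holding(f)} ⊆ S  — applicable
  S \ del = {ontable(g)}
  ∪ add   = {clear(f), handempty, ontable(f), ontable(g)}

== RESULT ==
["clear(f)", "handempty", "ontable(f)", "ontable(g)"]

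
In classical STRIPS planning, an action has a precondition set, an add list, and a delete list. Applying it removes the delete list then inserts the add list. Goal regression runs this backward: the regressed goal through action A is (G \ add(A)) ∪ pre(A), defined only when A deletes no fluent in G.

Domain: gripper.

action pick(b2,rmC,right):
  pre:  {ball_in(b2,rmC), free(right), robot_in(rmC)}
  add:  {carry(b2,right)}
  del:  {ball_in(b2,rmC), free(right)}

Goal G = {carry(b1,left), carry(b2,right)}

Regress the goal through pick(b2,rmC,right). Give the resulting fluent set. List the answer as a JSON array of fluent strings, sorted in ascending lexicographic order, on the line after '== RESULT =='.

Regress:
  G ∩ del = {}  (empty — regression defined)
  G \ add = {carry(b1,left), carry(b2,right)} \ {carry(b2,right)} = {carry(b1,left)}
  ∪ pre   = {carry(b1,left)} ∪ {ball_in(b2,rmC), free(right), robot_in(rmC)}
          = {ball_in(b2,rmC), carry(b1,left), free(right), robot_in(rmC)}

== RESULT ==
["ball_in(b2,rmC)", "carry(b1,left)", "free(right)", "robot_in(rmC)"]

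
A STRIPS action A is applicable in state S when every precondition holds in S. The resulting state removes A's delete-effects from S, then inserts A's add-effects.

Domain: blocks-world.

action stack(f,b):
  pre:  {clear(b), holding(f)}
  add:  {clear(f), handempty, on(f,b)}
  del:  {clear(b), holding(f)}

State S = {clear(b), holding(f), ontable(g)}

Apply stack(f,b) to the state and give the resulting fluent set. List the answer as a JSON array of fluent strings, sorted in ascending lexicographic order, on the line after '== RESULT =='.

Progress:
  pre ⊆ S: {clear(b), holding(f)} ⊆ S  — applicable
  S \ del = {ontable(g)}
  ∪ add   = {clear(f), handempty, on(f,b), ontable(g)}

== RESULT ==
["clear(f)", "handempty", "on(f,b)", "ontable(g)"]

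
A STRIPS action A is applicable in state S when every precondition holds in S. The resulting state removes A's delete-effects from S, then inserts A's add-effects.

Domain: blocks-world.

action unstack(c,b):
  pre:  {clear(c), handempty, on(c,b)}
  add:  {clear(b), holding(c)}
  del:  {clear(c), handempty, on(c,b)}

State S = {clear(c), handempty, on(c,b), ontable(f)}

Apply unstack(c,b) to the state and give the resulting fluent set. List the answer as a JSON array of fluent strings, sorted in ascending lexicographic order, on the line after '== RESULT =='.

Progress:
  pre ⊆ S: {clear(c), handempty, on(c,b)} ⊆ S  — applicable
  S \ del = {ontable(f)}
  ∪ add   = {clear(b), holding(c), ontable(f)}

== RESULT ==
["clear(b)", "holding(c)", "ontable(f)"]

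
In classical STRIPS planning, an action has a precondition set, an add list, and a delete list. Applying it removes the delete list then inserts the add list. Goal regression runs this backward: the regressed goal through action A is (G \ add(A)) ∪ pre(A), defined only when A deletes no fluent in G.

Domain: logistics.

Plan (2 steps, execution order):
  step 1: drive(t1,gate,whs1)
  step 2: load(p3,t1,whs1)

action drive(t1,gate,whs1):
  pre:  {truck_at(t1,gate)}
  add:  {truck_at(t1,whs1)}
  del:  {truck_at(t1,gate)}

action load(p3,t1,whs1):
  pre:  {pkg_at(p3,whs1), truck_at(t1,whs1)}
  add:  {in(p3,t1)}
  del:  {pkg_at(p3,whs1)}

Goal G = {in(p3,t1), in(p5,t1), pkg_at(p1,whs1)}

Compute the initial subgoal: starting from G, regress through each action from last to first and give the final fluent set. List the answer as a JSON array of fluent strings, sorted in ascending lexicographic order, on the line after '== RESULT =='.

Work backward from the goal:
  through step 2 (load(p3,t1,whs1)): drop {in(p3,t1)}, keep {in(p5,t1), pkg_at(p1,whs1)}, require {pkg_at(p3,whs1), truck_at(t1,whs1)}
    → {in(p5,t1), pkg_at(p1,whs1), pkg_at(p3,whs1), truck_at(t1,whs1)}
  through step 1 (drive(t1,gate,whs1)): drop {truck_at(t1,whs1)}, keep {in(p5,t1), pkg_at(p1,whs1), pkg_at(p3,whs1)}, require {truck_at(t1,gate)}
    → {in(p5,t1), pkg_at(p1,whs1), pkg_at(p3,whs1), truck_at(t1,gate)}

== RESULT ==
["in(p5,t1)", "pkg_at(p1,whs1)", "pkg_at(p3,whs1)", "truck_at(t1,gate)"]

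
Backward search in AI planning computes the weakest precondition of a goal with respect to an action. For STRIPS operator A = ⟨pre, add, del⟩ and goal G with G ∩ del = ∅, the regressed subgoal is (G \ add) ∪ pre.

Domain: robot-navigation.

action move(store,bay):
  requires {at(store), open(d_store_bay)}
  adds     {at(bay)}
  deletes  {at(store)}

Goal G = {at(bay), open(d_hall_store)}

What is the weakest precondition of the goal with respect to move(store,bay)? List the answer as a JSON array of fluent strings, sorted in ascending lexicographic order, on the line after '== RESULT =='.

Compute (G \ add) ∪ pre:
  G ∩ del = {}  (empty — regression defined)
  G \ add = {at(bay), open(d_hall_store)} \ {at(bay)} = {open(d_hall_store)}
  ∪ pre   = {open(d_hall_store)} ∪ {at(store), open(d_store_bay)}
          = {at(store), open(d_hall_store), open(d_store_bay)}

== RESULT ==
["at(store)", "open(d_hall_store)", "open(d_store_bay)"]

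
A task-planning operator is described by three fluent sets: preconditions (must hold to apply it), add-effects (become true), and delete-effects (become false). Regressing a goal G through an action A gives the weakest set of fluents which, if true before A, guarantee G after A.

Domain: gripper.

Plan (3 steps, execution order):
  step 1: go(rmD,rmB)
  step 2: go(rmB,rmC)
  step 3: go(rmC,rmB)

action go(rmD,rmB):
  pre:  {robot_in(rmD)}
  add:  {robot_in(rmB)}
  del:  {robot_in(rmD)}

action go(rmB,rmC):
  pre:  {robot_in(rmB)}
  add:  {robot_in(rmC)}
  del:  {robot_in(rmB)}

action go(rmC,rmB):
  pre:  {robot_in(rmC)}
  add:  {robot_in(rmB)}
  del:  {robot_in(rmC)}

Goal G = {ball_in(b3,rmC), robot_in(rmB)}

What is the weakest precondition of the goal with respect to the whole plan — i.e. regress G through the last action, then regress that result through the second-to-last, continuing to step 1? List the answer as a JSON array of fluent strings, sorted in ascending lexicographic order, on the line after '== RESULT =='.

Regress step by step:
  through step 3 (go(rmC,rmB)): drop {robot_in(rmB)}, keep {ball_in(b3,rmC)}, require {robot_in(rmC)}
    → {ball_in(b3,rmC), robot_in(rmC)}
  through step 2 (go(rmB,rmC)): drop {robot_in(rmC)}, keep {ball_in(b3,rmC)}, require {robot_in(rmB)}
    → {ball_in(b3,rmC), robot_in(rmB)}
  through step 1 (go(rmD,rmB)): drop {robot_in(rmB)}, keep {ball_in(b3,rmC)}, require {robot_in(rmD)}
    → {ball_in(b3,rmC), robot_in(rmD)}

== RESULT ==
["ball_in(b3,rmC)", "robot_in(rmD)"]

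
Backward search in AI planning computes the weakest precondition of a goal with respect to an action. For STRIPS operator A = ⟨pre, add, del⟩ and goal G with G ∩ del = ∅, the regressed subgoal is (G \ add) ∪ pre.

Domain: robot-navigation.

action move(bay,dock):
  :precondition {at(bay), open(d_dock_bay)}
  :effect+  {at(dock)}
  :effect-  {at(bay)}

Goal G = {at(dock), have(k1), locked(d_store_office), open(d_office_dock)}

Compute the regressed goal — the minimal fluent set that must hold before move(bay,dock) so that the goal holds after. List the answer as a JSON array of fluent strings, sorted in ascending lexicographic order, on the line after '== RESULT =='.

Regress:
  G ∩ del = {}  (empty — regression defined)
  G \ add = {at(dock), have(k1), locked(d_store_office), open(d_office_dock)} \ {at(dock)} = {have(k1), locked(d_store_office), open(d_office_dock)}
  ∪ pre   = {have(k1), locked(d_store_office), open(d_office_dock)} ∪ {at(bay), open(d_dock_bay)}
          = {at(bay), have(k1), locked(d_store_office), open(d_dock_bay), open(d_office_dock)}

== RESULT ==
["at(bay)", "have(k1)", "locked(d_store_office)", "open(d_dock_bay)", "open(d_office_dock)"]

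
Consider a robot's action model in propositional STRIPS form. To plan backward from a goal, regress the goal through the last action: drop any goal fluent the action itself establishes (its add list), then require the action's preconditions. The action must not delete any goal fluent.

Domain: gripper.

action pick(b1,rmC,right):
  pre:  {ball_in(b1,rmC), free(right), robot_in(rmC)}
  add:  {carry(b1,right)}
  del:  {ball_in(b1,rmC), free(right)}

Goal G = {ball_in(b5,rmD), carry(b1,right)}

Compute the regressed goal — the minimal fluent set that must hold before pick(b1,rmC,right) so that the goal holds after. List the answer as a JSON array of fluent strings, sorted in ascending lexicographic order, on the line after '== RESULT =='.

Regress:
  G ∩ del = {}  (empty — regression defined)
  G \ add = {ball_in(b5,rmD), carry(b1,right)} \ {carry(b1,right)} = {ball_in(b5,rmD)}
  ∪ pre   = {ball_in(b5,rmD)} ∪ {ball_in(b1,rmC), free(right), robot_in(rmC)}
          = {ball_in(b1,rmC), ball_in(b5,rmD), free(right), robot_in(rmC)}

== RESULT ==
["ball_in(b1,rmC)", "ball_in(b5,rmD)", "free(right)", "robot_in(rmC)"]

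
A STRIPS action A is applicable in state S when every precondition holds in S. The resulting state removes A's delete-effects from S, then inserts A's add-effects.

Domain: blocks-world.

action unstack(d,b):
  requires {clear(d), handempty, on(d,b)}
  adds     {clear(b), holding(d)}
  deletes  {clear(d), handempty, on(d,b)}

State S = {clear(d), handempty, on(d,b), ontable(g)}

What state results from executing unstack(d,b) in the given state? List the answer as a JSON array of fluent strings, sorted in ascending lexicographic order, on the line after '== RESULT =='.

Progress:
  pre ⊆ S: {clear(d), handempty, on(d,b)} ⊆ S  — applicable
  S \ del = {ontable(g)}
  ∪ add   = {clear(b), holding(d), ontable(g)}

== RESULT ==
["clear(b)", "holding(d)", "ontable(g)"]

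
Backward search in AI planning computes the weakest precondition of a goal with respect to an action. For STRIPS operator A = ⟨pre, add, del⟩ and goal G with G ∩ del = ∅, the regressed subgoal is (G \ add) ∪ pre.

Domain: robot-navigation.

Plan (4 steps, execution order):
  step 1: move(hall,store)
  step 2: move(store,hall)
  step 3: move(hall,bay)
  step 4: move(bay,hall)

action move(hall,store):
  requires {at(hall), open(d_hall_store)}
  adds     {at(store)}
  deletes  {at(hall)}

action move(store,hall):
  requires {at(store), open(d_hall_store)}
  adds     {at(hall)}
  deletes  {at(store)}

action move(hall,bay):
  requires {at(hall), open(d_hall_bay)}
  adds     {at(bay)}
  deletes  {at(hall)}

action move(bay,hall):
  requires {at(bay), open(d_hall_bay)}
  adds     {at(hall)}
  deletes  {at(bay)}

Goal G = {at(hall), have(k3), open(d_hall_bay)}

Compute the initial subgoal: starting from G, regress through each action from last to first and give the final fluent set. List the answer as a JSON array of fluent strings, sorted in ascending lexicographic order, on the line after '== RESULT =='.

Regress step by step:
  through step 4 (move(bay,hall)): drop {at(hall)}, keep {have(k3), open(d_hall_bay)}, require {at(bay), open(d_hall_bay)}
    → {at(bay), have(k3), open(d_hall_bay)}
  through step 3 (move(hall,bay)): drop {at(bay)}, keep {have(k3), open(d_hall_bay)}, require {at(hall), open(d_hall_bay)}
    → {at(hall), have(k3), open(d_hall_bay)}
  through step 2 (move(store,hall)): drop {at(hall)}, keep {have(k3), open(d_hall_bay)}, require {at(store), open(d_hall_store)}
    → {at(store), have(k3), open(d_hall_bay), open(d_hall_store)}
  through step 1 (move(hall,store)): drop {at(store)}, keep {have(k3), open(d_hall_bay), open(d_hall_store)}, require {at(hall), open(d_hall_store)}
    → {at(hall), have(k3), open(d_hall_bay), open(d_hall_store)}

== RESULT ==
["at(hall)", "have(k3)", "open(d_hall_bay)", "open(d_hall_store)"]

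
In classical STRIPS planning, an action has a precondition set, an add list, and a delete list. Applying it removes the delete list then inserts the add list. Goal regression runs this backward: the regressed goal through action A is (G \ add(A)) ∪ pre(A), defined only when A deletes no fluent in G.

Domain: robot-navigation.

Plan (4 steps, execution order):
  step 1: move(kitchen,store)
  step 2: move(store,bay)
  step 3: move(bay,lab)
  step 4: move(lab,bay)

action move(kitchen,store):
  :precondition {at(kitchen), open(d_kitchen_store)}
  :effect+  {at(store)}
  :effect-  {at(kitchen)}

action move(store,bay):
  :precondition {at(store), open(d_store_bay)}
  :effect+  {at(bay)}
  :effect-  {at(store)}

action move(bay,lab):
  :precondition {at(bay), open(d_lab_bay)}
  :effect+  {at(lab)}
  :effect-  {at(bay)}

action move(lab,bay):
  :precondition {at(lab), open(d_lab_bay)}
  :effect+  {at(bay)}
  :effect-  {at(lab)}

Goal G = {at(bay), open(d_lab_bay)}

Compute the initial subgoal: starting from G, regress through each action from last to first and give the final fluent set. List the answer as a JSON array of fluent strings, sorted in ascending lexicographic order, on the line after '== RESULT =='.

Work backward from the goal:
  through step 4 (move(lab,bay)): drop {at(bay)}, keep {open(d_lab_bay)}, require {at(lab), open(d_lab_bay)}
    → {at(lab), open(d_lab_bay)}
  through step 3 (move(bay,lab)): drop {at(lab)}, keep {open(d_lab_bay)}, require {at(bay), open(d_lab_bay)}
    → {at(bay), open(d_lab_bay)}
  through step 2 (move(store,bay)): drop {at(bay)}, keep {open(d_lab_bay)}, require {at(store), open(d_store_bay)}
    → {at(store), open(d_lab_bay), open(d_store_bay)}
  through step 1 (move(kitchen,store)): drop {at(store)}, keep {open(d_lab_bay), open(d_store_bay)}, require {at(kitchen), open(d_kitchen_store)}
    → {at(kitchen), open(d_kitchen_store), open(d_lab_bay), open(d_store_bay)}

== RESULT ==
["at(kitchen)", "open(d_kitchen_store)", "open(d_lab_bay)", "open(d_store_bay)"]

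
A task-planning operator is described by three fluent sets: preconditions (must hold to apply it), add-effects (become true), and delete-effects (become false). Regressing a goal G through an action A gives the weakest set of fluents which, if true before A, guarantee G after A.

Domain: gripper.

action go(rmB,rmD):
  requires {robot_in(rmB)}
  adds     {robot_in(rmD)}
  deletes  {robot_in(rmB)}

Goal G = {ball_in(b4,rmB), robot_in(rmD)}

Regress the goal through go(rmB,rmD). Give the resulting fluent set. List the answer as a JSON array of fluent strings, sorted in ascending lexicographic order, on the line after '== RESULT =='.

Regress:
  G ∩ del = {}  (empty — regression defined)
  G \ add = {ball_in(b4,rmB), robot_in(rmD)} \ {robot_in(rmD)} = {ball_in(b4,rmB)}
  ∪ pre   = {ball_in(b4,rmB)} ∪ {robot_in(rmB)}
          = {ball_in(b4,rmB), robot_in(rmB)}

== RESULT ==
["ball_in(b4,rmB)", "robot_in(rmB)"]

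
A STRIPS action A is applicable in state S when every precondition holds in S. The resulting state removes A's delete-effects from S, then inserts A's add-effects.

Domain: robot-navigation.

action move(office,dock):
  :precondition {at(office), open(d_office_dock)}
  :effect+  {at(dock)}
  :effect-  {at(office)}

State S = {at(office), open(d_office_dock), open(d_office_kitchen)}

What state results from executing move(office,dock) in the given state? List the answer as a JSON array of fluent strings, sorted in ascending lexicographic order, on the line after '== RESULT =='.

Progress:
  pre ⊆ S: {at(office), open(d_office_dock)} ⊆ S  — applicable
  S \ del = {open(d_office_dock), open(d_office_kitchen)}
  ∪ add   = {at(dock), open(d_office_dock), open(d_office_kitchen)}

== RESULT ==
["at(dock)", "open(d_office_dock)", "open(d_office_kitchen)"]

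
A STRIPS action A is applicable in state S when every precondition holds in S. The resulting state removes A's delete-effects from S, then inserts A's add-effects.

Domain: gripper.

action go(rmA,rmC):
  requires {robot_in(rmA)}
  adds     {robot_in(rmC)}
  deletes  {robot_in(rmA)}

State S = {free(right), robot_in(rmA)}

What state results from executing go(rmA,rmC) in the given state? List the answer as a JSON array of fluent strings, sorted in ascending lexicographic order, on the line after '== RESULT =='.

Compute (S \ del) ∪ add:
  pre ⊆ S: {robot_in(rmA)} ⊆ S  — applicable
  S \ del = {free(right)}
  ∪ add   = {free(right), robot_in(rmC)}

== RESULT ==
["free(right)", "robot_in(rmC)"]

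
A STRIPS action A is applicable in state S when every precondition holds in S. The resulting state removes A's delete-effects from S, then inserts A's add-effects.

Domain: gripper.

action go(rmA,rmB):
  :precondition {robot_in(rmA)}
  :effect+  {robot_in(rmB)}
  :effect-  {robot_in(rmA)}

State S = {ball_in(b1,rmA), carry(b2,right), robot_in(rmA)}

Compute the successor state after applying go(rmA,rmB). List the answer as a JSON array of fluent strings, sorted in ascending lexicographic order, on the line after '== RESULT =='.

Compute (S \ del) ∪ add:
  pre ⊆ S: {robot_in(rmA)} ⊆ S  — applicable
  S \ del = {ball_in(b1,rmA), carry(b2,right)}
  ∪ add   = {ball_in(b1,rmA), carry(b2,right), robot_in(rmB)}

== RESULT ==
["ball_in(b1,rmA)", "carry(b2,right)", "robot_in(rmB)"]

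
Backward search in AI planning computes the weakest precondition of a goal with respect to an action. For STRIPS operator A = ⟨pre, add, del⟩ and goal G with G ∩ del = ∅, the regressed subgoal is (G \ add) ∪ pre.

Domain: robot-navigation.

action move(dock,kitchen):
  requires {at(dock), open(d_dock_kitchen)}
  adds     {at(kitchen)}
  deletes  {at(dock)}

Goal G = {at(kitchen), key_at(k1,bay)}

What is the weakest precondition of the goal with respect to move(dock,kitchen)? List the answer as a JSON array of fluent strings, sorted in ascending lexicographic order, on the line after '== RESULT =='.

Regress:
  G ∩ del = {}  (empty — regression defined)
  G \ add = {at(kitchen), key_at(k1,bay)} \ {at(kitchen)} = {key_at(k1,bay)}
  ∪ pre   = {key_at(k1,bay)} ∪ {at(dock), open(d_dock_kitchen)}
          = {at(dock), key_at(k1,bay), open(d_dock_kitchen)}

== RESULT ==
["at(dock)", "key_at(k1,bay)", "open(d_dock_kitchen)"]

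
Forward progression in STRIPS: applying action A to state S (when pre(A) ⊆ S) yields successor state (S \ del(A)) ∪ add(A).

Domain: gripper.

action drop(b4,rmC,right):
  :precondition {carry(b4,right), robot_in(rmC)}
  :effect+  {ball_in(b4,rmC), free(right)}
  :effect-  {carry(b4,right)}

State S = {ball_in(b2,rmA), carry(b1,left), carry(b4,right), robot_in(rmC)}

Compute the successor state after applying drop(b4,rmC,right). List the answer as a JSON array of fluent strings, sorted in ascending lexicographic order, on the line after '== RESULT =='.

Progress:
  pre ⊆ S: {carry(b4,right), robot_in(rmC)} ⊆ S  — applicable
  S \ del = {ball_in(b2,rmA), carry(b1,left), robot_in(rmC)}
  ∪ add   = {ball_in(b2,rmA), ball_in(b4,rmC), carry(b1,left), free(right), robot_in(rmC)}

== RESULT ==
["ball_in(b2,rmA)", "ball_in(b4,rmC)", "carry(b1,left)", "free(right)", "robot_in(rmC)"]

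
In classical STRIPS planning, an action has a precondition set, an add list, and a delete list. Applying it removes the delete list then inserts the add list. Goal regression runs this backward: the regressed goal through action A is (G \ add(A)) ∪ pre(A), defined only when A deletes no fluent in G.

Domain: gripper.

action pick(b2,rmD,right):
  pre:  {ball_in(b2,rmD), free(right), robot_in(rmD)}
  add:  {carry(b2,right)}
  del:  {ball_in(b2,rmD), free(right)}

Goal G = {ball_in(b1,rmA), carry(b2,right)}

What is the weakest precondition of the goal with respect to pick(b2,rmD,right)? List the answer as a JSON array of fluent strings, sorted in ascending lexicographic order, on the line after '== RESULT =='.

Regress:
  G ∩ del = {}  (empty — regression defined)
  G \ add = {ball_in(b1,rmA), carry(b2,right)} \ {carry(b2,right)} = {ball_in(b1,rmA)}
  ∪ pre   = {ball_in(b1,rmA)} ∪ {ball_in(b2,rmD), free(right), robot_in(rmD)}
          = {ball_in(b1,rmA), ball_in(b2,rmD), free(right), robot_in(rmD)}

== RESULT ==
["ball_in(b1,rmA)", "ball_in(b2,rmD)", "free(right)", "robot_in(rmD)"]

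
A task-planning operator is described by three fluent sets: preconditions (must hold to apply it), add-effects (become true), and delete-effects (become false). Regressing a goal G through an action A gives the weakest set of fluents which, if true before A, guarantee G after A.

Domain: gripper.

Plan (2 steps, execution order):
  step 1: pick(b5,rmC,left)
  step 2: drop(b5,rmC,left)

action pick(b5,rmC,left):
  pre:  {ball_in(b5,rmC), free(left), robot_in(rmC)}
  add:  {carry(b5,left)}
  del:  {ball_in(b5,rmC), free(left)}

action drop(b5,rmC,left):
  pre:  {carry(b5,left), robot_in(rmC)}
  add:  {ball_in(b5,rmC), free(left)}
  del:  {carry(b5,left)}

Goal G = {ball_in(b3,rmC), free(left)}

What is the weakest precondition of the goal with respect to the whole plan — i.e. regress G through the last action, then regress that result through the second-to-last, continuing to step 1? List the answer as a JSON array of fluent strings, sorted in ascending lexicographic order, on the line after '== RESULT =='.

Regress step by step:
  through step 2 (drop(b5,rmC,left)): drop {free(left)}, keep {ball_in(b3,rmC)}, require {carry(b5,left), robot_in(rmC)}
    → {ball_in(b3,rmC), carry(b5,left), robot_in(rmC)}
  through step 1 (pick(b5,rmC,left)): drop {carry(b5,left)}, keep {ball_in(b3,rmC), robot_in(rmC)}, require {ball_in(b5,rmC), free(left), robot_in(rmC)}
    → {ball_in(b3,rmC), ball_in(b5,rmC), free(left), robot_in(rmC)}

== RESULT ==
["ball_in(b3,rmC)", "ball_in(b5,rmC)", "free(left)", "robot_in(rmC)"]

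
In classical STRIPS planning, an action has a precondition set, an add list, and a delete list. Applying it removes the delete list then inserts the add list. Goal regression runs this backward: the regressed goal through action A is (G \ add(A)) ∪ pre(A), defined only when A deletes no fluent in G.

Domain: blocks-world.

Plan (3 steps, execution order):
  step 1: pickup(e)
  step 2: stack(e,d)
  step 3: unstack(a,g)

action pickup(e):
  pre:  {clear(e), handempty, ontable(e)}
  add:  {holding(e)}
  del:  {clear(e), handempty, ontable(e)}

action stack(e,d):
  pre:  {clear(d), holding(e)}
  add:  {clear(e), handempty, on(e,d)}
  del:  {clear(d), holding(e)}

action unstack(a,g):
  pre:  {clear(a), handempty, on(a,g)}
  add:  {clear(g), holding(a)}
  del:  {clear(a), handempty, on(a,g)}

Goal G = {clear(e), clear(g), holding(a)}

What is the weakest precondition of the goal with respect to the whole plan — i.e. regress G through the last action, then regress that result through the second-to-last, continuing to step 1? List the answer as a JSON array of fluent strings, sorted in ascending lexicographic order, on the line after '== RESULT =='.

Regress step by step:
  through step 3 (unstack(a,g)): drop {clear(g), holding(a)}, keep {clear(e)}, require {clear(a), handempty, on(a,g)}
    → {clear(a), clear(e), handempty, on(a,g)}
  through step 2 (stack(e,d)): drop {clear(e), handempty}, keep {clear(a), on(a,g)}, require {clear(d), holding(e)}
    → {clear(a), clear(d), holding(e), on(a,g)}
  through step 1 (pickup(e)): drop {holding(e)}, keep {clear(a), clear(d), on(a,g)}, require {clear(e), handempty, ontable(e)}
    → {clear(a), clear(d), clear(e), handempty, on(a,g), ontable(e)}

== RESULT ==
["clear(a)", "clear(d)", "clear(e)", "handempty", "on(a,g)", "ontable(e)"]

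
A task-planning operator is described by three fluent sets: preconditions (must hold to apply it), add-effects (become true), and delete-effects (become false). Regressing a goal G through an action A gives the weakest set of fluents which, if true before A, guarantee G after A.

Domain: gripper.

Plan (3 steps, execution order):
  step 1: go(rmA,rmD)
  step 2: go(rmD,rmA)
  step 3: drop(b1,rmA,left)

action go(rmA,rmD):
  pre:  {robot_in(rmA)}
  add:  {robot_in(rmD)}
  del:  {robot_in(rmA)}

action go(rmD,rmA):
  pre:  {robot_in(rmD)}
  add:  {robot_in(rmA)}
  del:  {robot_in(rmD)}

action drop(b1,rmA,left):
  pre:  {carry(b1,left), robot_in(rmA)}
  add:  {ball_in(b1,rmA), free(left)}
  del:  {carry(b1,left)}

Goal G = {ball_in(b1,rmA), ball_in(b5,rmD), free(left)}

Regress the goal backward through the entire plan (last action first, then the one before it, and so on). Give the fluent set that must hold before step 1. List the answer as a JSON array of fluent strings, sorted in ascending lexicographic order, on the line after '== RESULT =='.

Regress step by step:
  through step 3 (drop(b1,rmA,left)): drop {ball_in(b1,rmA), free(left)}, keep {ball_in(b5,rmD)}, require {carry(b1,left), robot_in(rmA)}
    → {ball_in(b5,rmD), carry(b1,left), robot_in(rmA)}
  through step 2 (go(rmD,rmA)): drop {robot_in(rmA)}, keep {ball_in(b5,rmD), carry(b1,left)}, require {robot_in(rmD)}
    → {ball_in(b5,rmD), carry(b1,left), robot_in(rmD)}
  through step 1 (go(rmA,rmD)): drop {robot_in(rmD)}, keep {ball_in(b5,rmD), carry(b1,left)}, require {robot_in(rmA)}
    → {ball_in(b5,rmD), carry(b1,left), robot_in(rmA)}

== RESULT ==
["ball_in(b5,rmD)", "carry(b1,left)", "robot_in(rmA)"]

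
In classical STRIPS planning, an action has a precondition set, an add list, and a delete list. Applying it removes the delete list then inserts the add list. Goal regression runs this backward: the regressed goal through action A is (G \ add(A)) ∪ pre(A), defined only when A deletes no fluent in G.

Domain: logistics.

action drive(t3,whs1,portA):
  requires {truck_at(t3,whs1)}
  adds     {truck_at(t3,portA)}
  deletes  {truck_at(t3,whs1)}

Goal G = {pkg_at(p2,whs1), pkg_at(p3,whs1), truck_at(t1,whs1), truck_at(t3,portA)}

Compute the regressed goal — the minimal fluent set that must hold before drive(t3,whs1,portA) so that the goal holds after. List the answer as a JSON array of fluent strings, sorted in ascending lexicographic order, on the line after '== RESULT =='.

Compute (G \ add) ∪ pre:
  G ∩ del = {}  (empty — regression defined)
  G \ add = {pkg_at(p2,whs1), pkg_at(p3,whs1), truck_at(t1,whs1), truck_at(t3,portA)} \ {truck_at(t3,portA)} = {pkg_at(p2,whs1), pkg_at(p3,whs1), truck_at(t1,whs1)}
  ∪ pre   = {pkg_at(p2,whs1), pkg_at(p3,whs1), truck_at(t1,whs1)} ∪ {truck_at(t3,whs1)}
          = {pkg_at(p2,whs1), pkg_at(p3,whs1), truck_at(t1,whs1), truck_at(t3,whs1)}

== RESULT ==
["pkg_at(p2,whs1)", "pkg_at(p3,whs1)", "truck_at(t1,whs1)", "truck_at(t3,whs1)"]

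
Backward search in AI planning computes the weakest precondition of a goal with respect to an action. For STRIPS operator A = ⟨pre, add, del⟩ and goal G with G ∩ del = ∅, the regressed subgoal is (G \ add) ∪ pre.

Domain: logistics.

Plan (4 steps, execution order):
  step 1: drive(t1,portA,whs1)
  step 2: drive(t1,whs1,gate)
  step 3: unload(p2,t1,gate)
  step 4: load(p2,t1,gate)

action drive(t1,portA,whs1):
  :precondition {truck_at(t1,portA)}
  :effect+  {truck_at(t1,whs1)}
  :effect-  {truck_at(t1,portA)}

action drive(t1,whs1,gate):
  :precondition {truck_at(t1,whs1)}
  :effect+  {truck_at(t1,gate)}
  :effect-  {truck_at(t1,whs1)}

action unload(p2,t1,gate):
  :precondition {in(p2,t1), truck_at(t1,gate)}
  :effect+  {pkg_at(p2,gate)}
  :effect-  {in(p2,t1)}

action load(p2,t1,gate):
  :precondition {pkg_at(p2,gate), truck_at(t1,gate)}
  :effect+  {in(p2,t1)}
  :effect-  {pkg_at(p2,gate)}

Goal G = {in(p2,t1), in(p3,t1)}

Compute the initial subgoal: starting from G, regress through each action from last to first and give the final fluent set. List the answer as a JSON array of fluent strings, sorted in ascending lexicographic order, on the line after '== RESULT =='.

Regress step by step:
  through step 4 (load(p2,t1,gate)): drop {in(p2,t1)}, keep {in(p3,t1)}, require {pkg_at(p2,gate), truck_at(t1,gate)}
    → {in(p3,t1), pkg_at(p2,gate), truck_at(t1,gate)}
  through step 3 (unload(p2,t1,gate)): drop {pkg_at(p2,gate)}, keep {in(p3,t1), truck_at(t1,gate)}, require {in(p2,t1), truck_at(t1,gate)}
    → {in(p2,t1), in(p3,t1), truck_at(t1,gate)}
  through step 2 (drive(t1,whs1,gate)): drop {truck_at(t1,gate)}, keep {in(p2,t1), in(p3,t1)}, require {truck_at(t1,whs1)}
    → {in(p2,t1), in(p3,t1), truck_at(t1,whs1)}
  through step 1 (drive(t1,portA,whs1)): drop {truck_at(t1,whs1)}, keep {in(p2,t1), in(p3,t1)}, require {truck_at(t1,portA)}
    → {in(p2,t1), in(p3,t1), truck_at(t1,portA)}

== RESULT ==
["in(p2,t1)", "in(p3,t1)", "truck_at(t1,portA)"]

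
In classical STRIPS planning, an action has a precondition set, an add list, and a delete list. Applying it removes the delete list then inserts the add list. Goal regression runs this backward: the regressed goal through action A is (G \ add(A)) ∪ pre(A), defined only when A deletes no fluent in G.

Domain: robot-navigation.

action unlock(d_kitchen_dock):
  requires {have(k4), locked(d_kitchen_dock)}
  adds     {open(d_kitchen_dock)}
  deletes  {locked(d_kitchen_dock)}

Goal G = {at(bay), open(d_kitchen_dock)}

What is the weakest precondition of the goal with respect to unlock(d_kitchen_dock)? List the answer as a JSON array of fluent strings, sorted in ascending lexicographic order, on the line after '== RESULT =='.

Regress:
  G ∩ del = {}  (empty — regression defined)
  G \ add = {at(bay), open(d_kitchen_dock)} \ {open(d_kitchen_dock)} = {at(bay)}
  ∪ pre   = {at(bay)} ∪ {have(k4), locked(d_kitchen_dock)}
          = {at(bay), have(k4), locked(d_kitchen_dock)}

== RESULT ==
["at(bay)", "have(k4)", "locked(d_kitchen_dock)"]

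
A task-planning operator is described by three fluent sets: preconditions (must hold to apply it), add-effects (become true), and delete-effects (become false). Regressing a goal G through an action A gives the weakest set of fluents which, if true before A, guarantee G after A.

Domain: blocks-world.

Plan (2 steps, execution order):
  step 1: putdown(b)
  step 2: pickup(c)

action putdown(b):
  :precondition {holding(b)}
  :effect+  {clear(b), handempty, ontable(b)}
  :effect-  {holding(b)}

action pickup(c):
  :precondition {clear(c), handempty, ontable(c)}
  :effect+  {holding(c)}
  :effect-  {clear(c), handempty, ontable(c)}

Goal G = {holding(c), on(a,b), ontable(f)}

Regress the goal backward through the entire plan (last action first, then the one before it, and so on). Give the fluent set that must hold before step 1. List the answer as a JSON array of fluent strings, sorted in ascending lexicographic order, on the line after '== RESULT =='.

Work backward from the goal:
  through step 2 (pickup(c)): drop {holding(c)}, keep {on(a,b), ontable(f)}, require {clear(c), handempty, ontable(c)}
    → {clear(c), handempty, on(a,b), ontable(c), ontable(f)}
  through step 1 (putdown(b)): drop {handempty}, keep {clear(c), on(a,b), ontable(c), ontable(f)}, require {holding(b)}
    → {clear(c), holding(b), on(a,b), ontable(c), ontable(f)}

== RESULT ==
["clear(c)", "holding(b)", "on(a,b)", "ontable(c)", "ontable(f)"]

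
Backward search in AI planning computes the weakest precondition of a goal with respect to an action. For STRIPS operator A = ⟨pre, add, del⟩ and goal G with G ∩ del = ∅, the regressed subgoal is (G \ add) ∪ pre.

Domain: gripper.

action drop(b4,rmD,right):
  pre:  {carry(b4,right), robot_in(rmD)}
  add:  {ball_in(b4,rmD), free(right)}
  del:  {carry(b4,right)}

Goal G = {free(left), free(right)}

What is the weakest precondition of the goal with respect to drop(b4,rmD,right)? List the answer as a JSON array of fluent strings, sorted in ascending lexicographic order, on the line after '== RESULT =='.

Compute (G \ add) ∪ pre:
  G ∩ del = {}  (empty — regression defined)
  G \ add = {free(left), free(right)} \ {ball_in(b4,rmD), free(right)} = {free(left)}
  ∪ pre   = {free(left)} ∪ {carry(b4,right), robot_in(rmD)}
          = {carry(b4,right), free(left), robot_in(rmD)}

== RESULT ==
["carry(b4,right)", "free(left)", "robot_in(rmD)"]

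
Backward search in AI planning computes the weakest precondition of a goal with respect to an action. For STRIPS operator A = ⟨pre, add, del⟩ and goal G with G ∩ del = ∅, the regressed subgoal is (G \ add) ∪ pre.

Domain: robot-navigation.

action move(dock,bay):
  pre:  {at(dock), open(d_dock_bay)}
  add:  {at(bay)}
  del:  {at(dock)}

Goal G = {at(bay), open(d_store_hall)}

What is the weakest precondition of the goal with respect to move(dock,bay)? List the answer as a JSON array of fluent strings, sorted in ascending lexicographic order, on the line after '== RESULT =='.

Compute (G \ add) ∪ pre:
  G ∩ del = {}  (empty — regression defined)
  G \ add = {at(bay), open(d_store_hall)} \ {at(bay)} = {open(d_store_hall)}
  ∪ pre   = {open(d_store_hall)} ∪ {at(dock), open(d_dock_bay)}
          = {at(dock), open(d_dock_bay), open(d_store_hall)}

== RESULT ==
["at(dock)", "open(d_dock_bay)", "open(d_store_hall)"]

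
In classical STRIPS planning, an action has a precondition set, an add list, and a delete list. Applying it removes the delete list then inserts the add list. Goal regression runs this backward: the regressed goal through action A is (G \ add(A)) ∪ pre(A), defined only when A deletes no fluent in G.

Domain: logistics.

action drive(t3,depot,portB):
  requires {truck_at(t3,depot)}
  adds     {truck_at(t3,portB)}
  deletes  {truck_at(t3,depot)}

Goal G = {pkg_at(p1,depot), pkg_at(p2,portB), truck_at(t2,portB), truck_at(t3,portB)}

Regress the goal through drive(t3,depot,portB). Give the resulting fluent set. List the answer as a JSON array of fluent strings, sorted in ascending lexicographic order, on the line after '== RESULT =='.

Regress:
  G ∩ del = {}  (empty — regression defined)
  G \ add = {pkg_at(p1,depot), pkg_at(p2,portB), truck_at(t2,portB), truck_at(t3,portB)} \ {truck_at(t3,portB)} = {pkg_at(p1,depot), pkg_at(p2,portB), truck_at(t2,portB)}
  ∪ pre   = {pkg_at(p1,depot), pkg_at(p2,portB), truck_at(t2,portB)} ∪ {truck_at(t3,depot)}
          = {pkg_at(p1,depot), pkg_at(p2,portB), truck_at(t2,portB), truck_at(t3,depot)}

== RESULT ==
["pkg_at(p1,depot)", "pkg_at(p2,portB)", "truck_at(t2,portB)", "truck_at(t3,depot)"]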